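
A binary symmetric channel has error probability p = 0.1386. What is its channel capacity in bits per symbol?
0.4194 bits

For a binary symmetric channel (BSC) with error probability p:
Capacity C = 1 - H(p) bits per symbol

where H(p) = -p log₂(p) - (1-p) log₂(1-p) is the binary entropy function.

H(0.1386) = 0.5806 bits
C = 1 - 0.5806 = 0.4194 bits per symbol

This means we can reliably transmit up to 0.4194 bits of information per channel use.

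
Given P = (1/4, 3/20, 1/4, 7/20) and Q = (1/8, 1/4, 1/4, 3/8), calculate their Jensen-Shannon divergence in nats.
0.0172 nats

Jensen-Shannon divergence is:
JSD(P||Q) = 0.5 × D_KL(P||M) + 0.5 × D_KL(Q||M)
where M = 0.5 × (P + Q) is the mixture distribution.

M = 0.5 × (1/4, 3/20, 1/4, 7/20) + 0.5 × (1/8, 1/4, 1/4, 3/8) = (3/16, 1/5, 1/4, 0.3625)

D_KL(P||M) = 0.0165 nats
D_KL(Q||M) = 0.0178 nats

JSD(P||Q) = 0.5 × 0.0165 + 0.5 × 0.0178 = 0.0172 nats

Unlike KL divergence, JSD is symmetric and bounded: 0 ≤ JSD ≤ log(2).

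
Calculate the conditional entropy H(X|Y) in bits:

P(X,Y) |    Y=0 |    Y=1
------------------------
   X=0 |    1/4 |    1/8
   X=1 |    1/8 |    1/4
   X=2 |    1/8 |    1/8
1.5000 bits

Using the chain rule: H(X|Y) = H(X,Y) - H(Y)

First, compute H(X,Y) = 2.5000 bits

Marginal P(Y) = (1/2, 1/2)
H(Y) = 1.0000 bits

H(X|Y) = H(X,Y) - H(Y) = 2.5000 - 1.0000 = 1.5000 bits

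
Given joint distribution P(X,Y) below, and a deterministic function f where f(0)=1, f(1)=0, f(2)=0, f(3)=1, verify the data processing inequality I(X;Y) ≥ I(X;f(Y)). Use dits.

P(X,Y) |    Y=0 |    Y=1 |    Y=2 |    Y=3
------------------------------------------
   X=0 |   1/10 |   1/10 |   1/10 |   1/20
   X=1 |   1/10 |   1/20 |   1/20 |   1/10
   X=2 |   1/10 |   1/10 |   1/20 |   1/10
I(X;Y) = 0.0135, I(X;f(Y)) = 0.0083, inequality holds: 0.0135 ≥ 0.0083

Data Processing Inequality: For any Markov chain X → Y → Z, we have I(X;Y) ≥ I(X;Z).

Here Z = f(Y) is a deterministic function of Y, forming X → Y → Z.

Original I(X;Y) = 0.0135 dits

After applying f:
P(X,Z) where Z=f(Y):
- P(X,Z=0) = P(X,Y=1) + P(X,Y=2)
- P(X,Z=1) = P(X,Y=0) + P(X,Y=3)

I(X;Z) = I(X;f(Y)) = 0.0083 dits

Verification: 0.0135 ≥ 0.0083 ✓

Information cannot be created by processing; the function f can only lose information about X.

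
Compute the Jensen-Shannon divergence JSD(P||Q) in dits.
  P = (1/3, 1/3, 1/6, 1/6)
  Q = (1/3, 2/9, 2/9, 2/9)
0.0042 dits

Jensen-Shannon divergence is:
JSD(P||Q) = 0.5 × D_KL(P||M) + 0.5 × D_KL(Q||M)
where M = 0.5 × (P + Q) is the mixture distribution.

M = 0.5 × (1/3, 1/3, 1/6, 1/6) + 0.5 × (1/3, 2/9, 2/9, 2/9) = (1/3, 5/18, 7/36, 7/36)

D_KL(P||M) = 0.0041 dits
D_KL(Q||M) = 0.0042 dits

JSD(P||Q) = 0.5 × 0.0041 + 0.5 × 0.0042 = 0.0042 dits

Unlike KL divergence, JSD is symmetric and bounded: 0 ≤ JSD ≤ log(2).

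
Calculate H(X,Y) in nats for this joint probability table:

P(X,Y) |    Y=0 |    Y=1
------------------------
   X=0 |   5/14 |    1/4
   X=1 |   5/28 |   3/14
1.3520 nats

Joint entropy is H(X,Y) = -Σ_{x,y} p(x,y) log p(x,y).

Summing over all non-zero entries:
H(X,Y) = -[5/14·log_e(5/14) + 1/4·log_e(1/4) + 5/28·log_e(5/28) + 3/14·log_e(3/14)]
H(X,Y) = 1.3520 nats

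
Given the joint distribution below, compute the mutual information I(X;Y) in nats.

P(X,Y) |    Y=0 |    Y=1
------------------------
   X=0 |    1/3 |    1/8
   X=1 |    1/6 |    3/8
0.0902 nats

Mutual information: I(X;Y) = H(X) + H(Y) - H(X,Y)

Marginals:
P(X) = (11/24, 13/24), H(X) = 0.6897 nats
P(Y) = (1/2, 1/2), H(Y) = 0.6931 nats

Joint entropy: H(X,Y) = 1.2926 nats

I(X;Y) = 0.6897 + 0.6931 - 1.2926 = 0.0902 nats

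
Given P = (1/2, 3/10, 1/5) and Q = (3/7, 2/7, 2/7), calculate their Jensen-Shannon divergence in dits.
0.0023 dits

Jensen-Shannon divergence is:
JSD(P||Q) = 0.5 × D_KL(P||M) + 0.5 × D_KL(Q||M)
where M = 0.5 × (P + Q) is the mixture distribution.

M = 0.5 × (1/2, 3/10, 1/5) + 0.5 × (3/7, 2/7, 2/7) = (13/28, 0.292857, 0.242857)

D_KL(P||M) = 0.0024 dits
D_KL(Q||M) = 0.0022 dits

JSD(P||Q) = 0.5 × 0.0024 + 0.5 × 0.0022 = 0.0023 dits

Unlike KL divergence, JSD is symmetric and bounded: 0 ≤ JSD ≤ log(2).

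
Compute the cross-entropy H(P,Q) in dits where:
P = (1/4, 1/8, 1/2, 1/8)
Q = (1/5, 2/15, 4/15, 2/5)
0.6209 dits

Cross-entropy: H(P,Q) = -Σ p(x) log q(x)

Alternatively: H(P,Q) = H(P) + D_KL(P||Q)
H(P) = 0.5268 dits
D_KL(P||Q) = 0.0941 dits

H(P,Q) = 0.5268 + 0.0941 = 0.6209 dits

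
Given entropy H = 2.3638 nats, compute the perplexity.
10.6313

Perplexity is e^H (or exp(H) for natural log).

H = 2.3638 nats
Perplexity = e^2.3638 = 10.6313

Interpretation: The model's uncertainty is equivalent to choosing uniformly among 10.6 options.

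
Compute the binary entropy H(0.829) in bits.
0.6600 bits

The binary entropy function is:
H(p) = -p log(p) - (1-p) log(1-p)

H(0.829) = -0.829 × log_2(0.829) - 0.171 × log_2(0.171)
H(0.829) = 0.6600 bits

Note: Binary entropy is maximized at p=0.5 (H=1 bit) and minimized at p=0 or p=1 (H=0).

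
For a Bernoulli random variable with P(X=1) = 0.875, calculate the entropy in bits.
0.5436 bits

The binary entropy function is:
H(p) = -p log(p) - (1-p) log(1-p)

H(0.875) = -0.875 × log_2(0.875) - 0.125 × log_2(0.125)
H(0.875) = 0.5436 bits

Note: Binary entropy is maximized at p=0.5 (H=1 bit) and minimized at p=0 or p=1 (H=0).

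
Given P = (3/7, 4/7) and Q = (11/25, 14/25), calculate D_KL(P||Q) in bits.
0.0004 bits

KL divergence: D_KL(P||Q) = Σ p(x) log(p(x)/q(x))

Computing term by term:
  x=0: 3/7 × log_2[(3/7)/(11/25)] = 3/7 × -0.0380 = -0.0163
  x=1: 4/7 × log_2[(4/7)/(14/25)] = 4/7 × 0.0291 = 0.0167

D_KL(P||Q) = 0.0004 bits

Note: KL divergence is always non-negative and equals 0 iff P = Q.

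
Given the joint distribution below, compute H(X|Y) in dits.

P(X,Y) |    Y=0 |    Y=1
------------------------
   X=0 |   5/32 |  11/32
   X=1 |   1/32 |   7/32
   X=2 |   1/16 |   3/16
0.4442 dits

Using the chain rule: H(X|Y) = H(X,Y) - H(Y)

First, compute H(X,Y) = 0.6884 dits

Marginal P(Y) = (1/4, 3/4)
H(Y) = 0.2442 dits

H(X|Y) = H(X,Y) - H(Y) = 0.6884 - 0.2442 = 0.4442 dits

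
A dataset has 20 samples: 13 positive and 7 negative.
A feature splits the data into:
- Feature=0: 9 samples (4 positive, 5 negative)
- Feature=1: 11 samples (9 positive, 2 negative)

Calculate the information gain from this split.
0.1119 bits

Information Gain = H(Y) - H(Y|Feature)

Before split:
P(positive) = 13/20 = 0.6500
H(Y) = 0.9341 bits

After split:
Feature=0: H = 0.9911 bits (weight = 9/20)
Feature=1: H = 0.6840 bits (weight = 11/20)
H(Y|Feature) = (9/20)×0.9911 + (11/20)×0.6840 = 0.8222 bits

Information Gain = 0.9341 - 0.8222 = 0.1119 bits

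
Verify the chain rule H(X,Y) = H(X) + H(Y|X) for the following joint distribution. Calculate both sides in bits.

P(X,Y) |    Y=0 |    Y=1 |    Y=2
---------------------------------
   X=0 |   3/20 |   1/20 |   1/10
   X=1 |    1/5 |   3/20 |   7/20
H(X,Y) = 2.3639, H(X) = 0.8813, H(Y|X) = 1.4826 (all in bits)

Chain rule: H(X,Y) = H(X) + H(Y|X)

Left side — joint entropy directly:
H(X,Y) = -Σ p(x,y) log p(x,y) = 2.3639 bits

Right side — compute H(Y|X) from the conditional distributions:
P(X) = (3/10, 7/10), so H(X) = 0.8813 bits
H(Y|X) = Σ_x P(X=x) · H(Y|X=x):
  P(Y|X=0) = (1/2, 1/6, 1/3), H(Y|X=0) = 1.4591, weight P(X=0) = 3/10
  P(Y|X=1) = (2/7, 3/14, 1/2), H(Y|X=1) = 1.4926, weight P(X=1) = 7/10
H(Y|X) = 1.4826 bits

H(X) + H(Y|X) = 0.8813 + 1.4826 = 2.3639 bits

Both sides equal 2.3639 bits. ✓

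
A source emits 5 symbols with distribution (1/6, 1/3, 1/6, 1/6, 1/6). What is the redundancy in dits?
0.0212 dits

Redundancy measures how far a source is from maximum entropy:
R = H_max - H(X)

Maximum entropy for 5 symbols: H_max = log_10(5) = 0.6990 dits
Actual entropy: H(X) = 0.6778 dits
Redundancy: R = 0.6990 - 0.6778 = 0.0212 dits

This redundancy represents potential for compression: the source could be compressed by 0.0212 dits per symbol.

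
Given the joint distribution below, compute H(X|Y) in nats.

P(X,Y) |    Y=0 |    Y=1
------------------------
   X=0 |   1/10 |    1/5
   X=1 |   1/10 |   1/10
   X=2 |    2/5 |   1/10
0.9364 nats

Using the chain rule: H(X|Y) = H(X,Y) - H(Y)

First, compute H(X,Y) = 1.6094 nats

Marginal P(Y) = (3/5, 2/5)
H(Y) = 0.6730 nats

H(X|Y) = H(X,Y) - H(Y) = 1.6094 - 0.6730 = 0.9364 nats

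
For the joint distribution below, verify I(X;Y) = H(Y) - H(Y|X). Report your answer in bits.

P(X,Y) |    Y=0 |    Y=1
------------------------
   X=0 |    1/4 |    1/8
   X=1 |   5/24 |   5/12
I(X;Y) = 0.0767 bits

Mutual information has multiple equivalent forms:
- I(X;Y) = H(X) - H(X|Y)
- I(X;Y) = H(Y) - H(Y|X)
- I(X;Y) = H(X) + H(Y) - H(X,Y)

Computing all quantities:
H(X) = 0.9544, H(Y) = 0.9950, H(X,Y) = 1.8727
H(X|Y) = 0.8777, H(Y|X) = 0.9183

Verification:
H(X) - H(X|Y) = 0.9544 - 0.8777 = 0.0767
H(Y) - H(Y|X) = 0.9950 - 0.9183 = 0.0767
H(X) + H(Y) - H(X,Y) = 0.9544 + 0.9950 - 1.8727 = 0.0767

All forms give I(X;Y) = 0.0767 bits. ✓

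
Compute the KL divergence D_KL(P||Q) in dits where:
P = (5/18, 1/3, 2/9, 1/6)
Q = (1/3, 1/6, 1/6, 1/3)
0.0559 dits

KL divergence: D_KL(P||Q) = Σ p(x) log(p(x)/q(x))

Computing term by term:
  x=0: 5/18 × log_10[(5/18)/(1/3)] = 5/18 × -0.0792 = -0.0220
  x=1: 1/3 × log_10[(1/3)/(1/6)] = 1/3 × 0.3010 = 0.1003
  x=2: 2/9 × log_10[(2/9)/(1/6)] = 2/9 × 0.1249 = 0.0278
  x=3: 1/6 × log_10[(1/6)/(1/3)] = 1/6 × -0.3010 = -0.0502

D_KL(P||Q) = 0.0559 dits

Note: KL divergence is always non-negative and equals 0 iff P = Q.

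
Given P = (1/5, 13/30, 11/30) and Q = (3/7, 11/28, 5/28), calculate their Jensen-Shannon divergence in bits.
0.0553 bits

Jensen-Shannon divergence is:
JSD(P||Q) = 0.5 × D_KL(P||M) + 0.5 × D_KL(Q||M)
where M = 0.5 × (P + Q) is the mixture distribution.

M = 0.5 × (1/5, 13/30, 11/30) + 0.5 × (3/7, 11/28, 5/28) = (11/35, 0.413095, 0.272619)

D_KL(P||M) = 0.0563 bits
D_KL(Q||M) = 0.0543 bits

JSD(P||Q) = 0.5 × 0.0563 + 0.5 × 0.0543 = 0.0553 bits

Unlike KL divergence, JSD is symmetric and bounded: 0 ≤ JSD ≤ log(2).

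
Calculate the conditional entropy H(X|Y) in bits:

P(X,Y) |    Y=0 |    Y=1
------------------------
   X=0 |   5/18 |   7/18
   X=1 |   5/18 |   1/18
0.7971 bits

Using the chain rule: H(X|Y) = H(X,Y) - H(Y)

First, compute H(X,Y) = 1.7882 bits

Marginal P(Y) = (5/9, 4/9)
H(Y) = 0.9911 bits

H(X|Y) = H(X,Y) - H(Y) = 1.7882 - 0.9911 = 0.7971 bits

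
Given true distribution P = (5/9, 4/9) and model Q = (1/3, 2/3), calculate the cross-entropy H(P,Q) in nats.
0.7905 nats

Cross-entropy: H(P,Q) = -Σ p(x) log q(x)

Alternatively: H(P,Q) = H(P) + D_KL(P||Q)
H(P) = 0.6870 nats
D_KL(P||Q) = 0.1036 nats

H(P,Q) = 0.6870 + 0.1036 = 0.7905 nats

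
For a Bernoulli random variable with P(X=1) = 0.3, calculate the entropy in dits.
0.2653 dits

The binary entropy function is:
H(p) = -p log(p) - (1-p) log(1-p)

H(0.3) = -0.3 × log_10(0.3) - 0.7 × log_10(0.7)
H(0.3) = 0.2653 dits

Note: Binary entropy is maximized at p=0.5 (H=1 bit) and minimized at p=0 or p=1 (H=0).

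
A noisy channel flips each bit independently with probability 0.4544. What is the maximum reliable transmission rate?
0.0060 bits

For a binary symmetric channel (BSC) with error probability p:
Capacity C = 1 - H(p) bits per symbol

where H(p) = -p log₂(p) - (1-p) log₂(1-p) is the binary entropy function.

H(0.4544) = 0.9940 bits
C = 1 - 0.9940 = 0.0060 bits per symbol

This means we can reliably transmit up to 0.0060 bits of information per channel use.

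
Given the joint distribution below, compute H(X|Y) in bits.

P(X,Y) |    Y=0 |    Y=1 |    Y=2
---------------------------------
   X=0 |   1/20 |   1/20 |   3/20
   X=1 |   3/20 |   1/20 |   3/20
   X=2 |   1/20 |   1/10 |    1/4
1.4895 bits

Using the chain rule: H(X|Y) = H(X,Y) - H(Y)

First, compute H(X,Y) = 2.9282 bits

Marginal P(Y) = (1/4, 1/5, 11/20)
H(Y) = 1.4388 bits

H(X|Y) = H(X,Y) - H(Y) = 2.9282 - 1.4388 = 1.4895 bits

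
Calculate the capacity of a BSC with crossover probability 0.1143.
0.4872 bits

For a binary symmetric channel (BSC) with error probability p:
Capacity C = 1 - H(p) bits per symbol

where H(p) = -p log₂(p) - (1-p) log₂(1-p) is the binary entropy function.

H(0.1143) = 0.5128 bits
C = 1 - 0.5128 = 0.4872 bits per symbol

This means we can reliably transmit up to 0.4872 bits of information per channel use.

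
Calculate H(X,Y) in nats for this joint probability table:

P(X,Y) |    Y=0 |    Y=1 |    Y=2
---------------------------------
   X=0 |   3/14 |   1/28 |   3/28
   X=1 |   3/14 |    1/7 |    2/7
1.6544 nats

Joint entropy is H(X,Y) = -Σ_{x,y} p(x,y) log p(x,y).

Summing over all non-zero entries:
H(X,Y) = -[3/14·log_e(3/14) + 1/28·log_e(1/28) + 3/28·log_e(3/28) + 3/14·log_e(3/14) + 1/7·log_e(1/7) + 2/7·log_e(2/7)]
H(X,Y) = 1.6544 nats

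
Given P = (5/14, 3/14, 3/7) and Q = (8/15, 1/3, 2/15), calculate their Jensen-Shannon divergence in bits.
0.0809 bits

Jensen-Shannon divergence is:
JSD(P||Q) = 0.5 × D_KL(P||M) + 0.5 × D_KL(Q||M)
where M = 0.5 × (P + Q) is the mixture distribution.

M = 0.5 × (5/14, 3/14, 3/7) + 0.5 × (8/15, 1/3, 2/15) = (0.445238, 0.27381, 0.280952)

D_KL(P||M) = 0.0717 bits
D_KL(Q||M) = 0.0901 bits

JSD(P||Q) = 0.5 × 0.0717 + 0.5 × 0.0901 = 0.0809 bits

Unlike KL divergence, JSD is symmetric and bounded: 0 ≤ JSD ≤ log(2).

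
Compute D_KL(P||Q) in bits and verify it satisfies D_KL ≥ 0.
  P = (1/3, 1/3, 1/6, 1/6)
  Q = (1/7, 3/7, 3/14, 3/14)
0.1658 bits

KL divergence satisfies the Gibbs inequality: D_KL(P||Q) ≥ 0 for all distributions P, Q.

D_KL(P||Q) = Σ p(x) log(p(x)/q(x))
Term by term:
  x=0: 1/3 × log_2[(1/3)/(1/7)] = 0.4075
  x=1: 1/3 × log_2[(1/3)/(3/7)] = -0.1209
  x=2: 1/6 × log_2[(1/6)/(3/14)] = -0.0604
  x=3: 1/6 × log_2[(1/6)/(3/14)] = -0.0604
D_KL(P||Q) = 0.1658 bits

D_KL(P||Q) = 0.1658 ≥ 0 ✓

This non-negativity is a fundamental property: relative entropy cannot be negative because it measures how different Q is from P.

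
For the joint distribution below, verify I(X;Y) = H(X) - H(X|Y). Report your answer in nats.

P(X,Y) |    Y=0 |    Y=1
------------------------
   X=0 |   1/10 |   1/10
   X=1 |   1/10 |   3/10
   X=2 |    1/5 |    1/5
I(X;Y) = 0.0322 nats

Mutual information has multiple equivalent forms:
- I(X;Y) = H(X) - H(X|Y)
- I(X;Y) = H(Y) - H(Y|X)
- I(X;Y) = H(X) + H(Y) - H(X,Y)

Computing all quantities:
H(X) = 1.0549, H(Y) = 0.6730, H(X,Y) = 1.6957
H(X|Y) = 1.0227, H(Y|X) = 0.6408

Verification:
H(X) - H(X|Y) = 1.0549 - 1.0227 = 0.0322
H(Y) - H(Y|X) = 0.6730 - 0.6408 = 0.0322
H(X) + H(Y) - H(X,Y) = 1.0549 + 0.6730 - 1.6957 = 0.0322

All forms give I(X;Y) = 0.0322 nats. ✓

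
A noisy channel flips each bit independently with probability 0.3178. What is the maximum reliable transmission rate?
0.0980 bits

For a binary symmetric channel (BSC) with error probability p:
Capacity C = 1 - H(p) bits per symbol

where H(p) = -p log₂(p) - (1-p) log₂(1-p) is the binary entropy function.

H(0.3178) = 0.9020 bits
C = 1 - 0.9020 = 0.0980 bits per symbol

This means we can reliably transmit up to 0.0980 bits of information per channel use.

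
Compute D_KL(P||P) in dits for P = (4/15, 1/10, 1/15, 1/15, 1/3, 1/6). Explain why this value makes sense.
0.0000 dits

KL divergence satisfies the Gibbs inequality: D_KL(P||Q) ≥ 0 for all distributions P, Q.

D_KL(P||Q) = Σ p(x) log(p(x)/q(x))
Each term is p(x) × log_10(p(x)/p(x)) = p(x) × log_10(1) = 0, so the sum is 0.
D_KL(P||Q) = 0.0000 dits

When P = Q, the KL divergence is exactly 0, as there is no 'divergence' between identical distributions.

This non-negativity is a fundamental property: relative entropy cannot be negative because it measures how different Q is from P.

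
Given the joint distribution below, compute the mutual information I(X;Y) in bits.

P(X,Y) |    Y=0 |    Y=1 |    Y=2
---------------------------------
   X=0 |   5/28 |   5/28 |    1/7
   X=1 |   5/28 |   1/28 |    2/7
0.1100 bits

Mutual information: I(X;Y) = H(X) + H(Y) - H(X,Y)

Marginals:
P(X) = (1/2, 1/2), H(X) = 1.0000 bits
P(Y) = (5/14, 3/14, 3/7), H(Y) = 1.5306 bits

Joint entropy: H(X,Y) = 2.4206 bits

I(X;Y) = 1.0000 + 1.5306 - 2.4206 = 0.1100 bits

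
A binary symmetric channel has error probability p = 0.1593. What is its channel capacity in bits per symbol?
0.3674 bits

For a binary symmetric channel (BSC) with error probability p:
Capacity C = 1 - H(p) bits per symbol

where H(p) = -p log₂(p) - (1-p) log₂(1-p) is the binary entropy function.

H(0.1593) = 0.6326 bits
C = 1 - 0.6326 = 0.3674 bits per symbol

This means we can reliably transmit up to 0.3674 bits of information per channel use.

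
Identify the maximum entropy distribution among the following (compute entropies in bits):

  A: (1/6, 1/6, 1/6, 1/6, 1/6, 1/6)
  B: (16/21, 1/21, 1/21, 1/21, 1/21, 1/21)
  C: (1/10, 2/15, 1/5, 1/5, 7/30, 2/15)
A

For a discrete distribution over n outcomes, entropy is maximized by the uniform distribution.

Computing entropies:
H(A) = 2.5850 bits
H(B) = 1.3447 bits
H(C) = 2.5260 bits

The uniform distribution (where all probabilities equal 1/6) achieves the maximum entropy of log_2(6) = 2.5850 bits.

Distribution A has the highest entropy.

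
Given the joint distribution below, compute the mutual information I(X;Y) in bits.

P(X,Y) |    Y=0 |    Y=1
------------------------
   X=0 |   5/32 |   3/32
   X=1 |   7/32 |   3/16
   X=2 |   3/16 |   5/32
0.0039 bits

Mutual information: I(X;Y) = H(X) + H(Y) - H(X,Y)

Marginals:
P(X) = (1/4, 13/32, 11/32), H(X) = 1.5575 bits
P(Y) = (9/16, 7/16), H(Y) = 0.9887 bits

Joint entropy: H(X,Y) = 2.5423 bits

I(X;Y) = 1.5575 + 0.9887 - 2.5423 = 0.0039 bits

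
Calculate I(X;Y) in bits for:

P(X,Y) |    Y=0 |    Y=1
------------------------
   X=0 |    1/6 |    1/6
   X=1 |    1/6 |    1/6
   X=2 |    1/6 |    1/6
0.0000 bits

Mutual information: I(X;Y) = H(X) + H(Y) - H(X,Y)

Marginals:
P(X) = (1/3, 1/3, 1/3), H(X) = 1.5850 bits
P(Y) = (1/2, 1/2), H(Y) = 1.0000 bits

Joint entropy: H(X,Y) = 2.5850 bits

I(X;Y) = 1.5850 + 1.0000 - 2.5850 = 0.0000 bits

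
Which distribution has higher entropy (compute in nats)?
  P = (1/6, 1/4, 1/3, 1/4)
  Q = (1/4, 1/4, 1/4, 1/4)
Q

Computing entropies in nats:
H(P) = 1.3580
H(Q) = 1.3863

Distribution Q has higher entropy.

Intuition: The distribution closer to uniform (more spread out) has higher entropy.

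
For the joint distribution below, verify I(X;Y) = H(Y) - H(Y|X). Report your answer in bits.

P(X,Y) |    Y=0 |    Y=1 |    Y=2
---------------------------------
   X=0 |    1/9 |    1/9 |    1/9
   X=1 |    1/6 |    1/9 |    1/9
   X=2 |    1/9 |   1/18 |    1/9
I(X;Y) = 0.0151 bits

Mutual information has multiple equivalent forms:
- I(X;Y) = H(X) - H(X|Y)
- I(X;Y) = H(Y) - H(Y|X)
- I(X;Y) = H(X) + H(Y) - H(X,Y)

Computing all quantities:
H(X) = 1.5715, H(Y) = 1.5715, H(X,Y) = 3.1280
H(X|Y) = 1.5564, H(Y|X) = 1.5564

Verification:
H(X) - H(X|Y) = 1.5715 - 1.5564 = 0.0151
H(Y) - H(Y|X) = 1.5715 - 1.5564 = 0.0151
H(X) + H(Y) - H(X,Y) = 1.5715 + 1.5715 - 3.1280 = 0.0151

All forms give I(X;Y) = 0.0151 bits. ✓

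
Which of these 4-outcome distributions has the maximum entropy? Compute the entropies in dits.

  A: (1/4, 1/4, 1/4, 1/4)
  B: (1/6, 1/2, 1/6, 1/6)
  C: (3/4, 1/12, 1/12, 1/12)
A

For a discrete distribution over n outcomes, entropy is maximized by the uniform distribution.

Computing entropies:
H(A) = 0.6021 dits
H(B) = 0.5396 dits
H(C) = 0.3635 dits

The uniform distribution (where all probabilities equal 1/4) achieves the maximum entropy of log_10(4) = 0.6021 dits.

Distribution A has the highest entropy.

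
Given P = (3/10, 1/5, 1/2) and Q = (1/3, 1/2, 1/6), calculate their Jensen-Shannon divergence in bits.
0.1114 bits

Jensen-Shannon divergence is:
JSD(P||Q) = 0.5 × D_KL(P||M) + 0.5 × D_KL(Q||M)
where M = 0.5 × (P + Q) is the mixture distribution.

M = 0.5 × (3/10, 1/5, 1/2) + 0.5 × (1/3, 1/2, 1/6) = (0.316667, 7/20, 1/3)

D_KL(P||M) = 0.1076 bits
D_KL(Q||M) = 0.1153 bits

JSD(P||Q) = 0.5 × 0.1076 + 0.5 × 0.1153 = 0.1114 bits

Unlike KL divergence, JSD is symmetric and bounded: 0 ≤ JSD ≤ log(2).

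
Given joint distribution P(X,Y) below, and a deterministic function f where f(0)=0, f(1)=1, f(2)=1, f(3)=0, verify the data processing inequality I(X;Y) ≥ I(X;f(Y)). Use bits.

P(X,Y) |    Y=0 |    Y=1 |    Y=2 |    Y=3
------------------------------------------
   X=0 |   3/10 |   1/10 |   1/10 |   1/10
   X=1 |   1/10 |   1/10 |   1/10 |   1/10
I(X;Y) = 0.0464, I(X;f(Y)) = 0.0200, inequality holds: 0.0464 ≥ 0.0200

Data Processing Inequality: For any Markov chain X → Y → Z, we have I(X;Y) ≥ I(X;Z).

Here Z = f(Y) is a deterministic function of Y, forming X → Y → Z.

Original I(X;Y) = 0.0464 bits

After applying f:
P(X,Z) where Z=f(Y):
- P(X,Z=0) = P(X,Y=0) + P(X,Y=3)
- P(X,Z=1) = P(X,Y=1) + P(X,Y=2)

I(X;Z) = I(X;f(Y)) = 0.0200 bits

Verification: 0.0464 ≥ 0.0200 ✓

Information cannot be created by processing; the function f can only lose information about X.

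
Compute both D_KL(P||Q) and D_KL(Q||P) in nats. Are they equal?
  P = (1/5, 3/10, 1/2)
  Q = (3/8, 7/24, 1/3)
D_KL(P||Q) = 0.0855, D_KL(Q||P) = 0.0924

KL divergence is not symmetric: D_KL(P||Q) ≠ D_KL(Q||P) in general.

D_KL(P||Q) = 0.0855 nats
D_KL(Q||P) = 0.0924 nats

No, they are not equal!

This asymmetry is why KL divergence is not a true distance metric.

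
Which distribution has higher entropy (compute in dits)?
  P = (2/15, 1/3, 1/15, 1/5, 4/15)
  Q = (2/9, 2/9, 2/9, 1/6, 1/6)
Q

Computing entropies in dits:
H(P) = 0.6470
H(Q) = 0.6949

Distribution Q has higher entropy.

Intuition: The distribution closer to uniform (more spread out) has higher entropy.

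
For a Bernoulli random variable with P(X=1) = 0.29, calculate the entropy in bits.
0.8687 bits

The binary entropy function is:
H(p) = -p log(p) - (1-p) log(1-p)

H(0.29) = -0.29 × log_2(0.29) - 0.71 × log_2(0.71)
H(0.29) = 0.8687 bits

Note: Binary entropy is maximized at p=0.5 (H=1 bit) and minimized at p=0 or p=1 (H=0).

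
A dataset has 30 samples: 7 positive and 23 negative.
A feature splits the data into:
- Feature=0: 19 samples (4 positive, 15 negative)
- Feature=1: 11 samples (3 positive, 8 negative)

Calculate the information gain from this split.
0.0036 bits

Information Gain = H(Y) - H(Y|Feature)

Before split:
P(positive) = 7/30 = 0.2333
H(Y) = 0.7838 bits

After split:
Feature=0: H = 0.7425 bits (weight = 19/30)
Feature=1: H = 0.8454 bits (weight = 11/30)
H(Y|Feature) = (19/30)×0.7425 + (11/30)×0.8454 = 0.7802 bits

Information Gain = 0.7838 - 0.7802 = 0.0036 bits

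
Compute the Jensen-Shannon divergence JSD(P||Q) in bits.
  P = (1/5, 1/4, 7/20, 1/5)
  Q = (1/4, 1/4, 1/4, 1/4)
0.0101 bits

Jensen-Shannon divergence is:
JSD(P||Q) = 0.5 × D_KL(P||M) + 0.5 × D_KL(Q||M)
where M = 0.5 × (P + Q) is the mixture distribution.

M = 0.5 × (1/5, 1/4, 7/20, 1/5) + 0.5 × (1/4, 1/4, 1/4, 1/4) = (9/40, 1/4, 3/10, 9/40)

D_KL(P||M) = 0.0099 bits
D_KL(Q||M) = 0.0102 bits

JSD(P||Q) = 0.5 × 0.0099 + 0.5 × 0.0102 = 0.0101 bits

Unlike KL divergence, JSD is symmetric and bounded: 0 ≤ JSD ≤ log(2).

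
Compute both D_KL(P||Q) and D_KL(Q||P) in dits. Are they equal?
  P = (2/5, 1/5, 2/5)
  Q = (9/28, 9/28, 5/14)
D_KL(P||Q) = 0.0165, D_KL(Q||P) = 0.0181

KL divergence is not symmetric: D_KL(P||Q) ≠ D_KL(Q||P) in general.

D_KL(P||Q) = 0.0165 dits
D_KL(Q||P) = 0.0181 dits

No, they are not equal!

This asymmetry is why KL divergence is not a true distance metric.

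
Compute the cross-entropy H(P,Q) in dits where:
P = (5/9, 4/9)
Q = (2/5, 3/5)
0.3197 dits

Cross-entropy: H(P,Q) = -Σ p(x) log q(x)

Alternatively: H(P,Q) = H(P) + D_KL(P||Q)
H(P) = 0.2983 dits
D_KL(P||Q) = 0.0213 dits

H(P,Q) = 0.2983 + 0.0213 = 0.3197 dits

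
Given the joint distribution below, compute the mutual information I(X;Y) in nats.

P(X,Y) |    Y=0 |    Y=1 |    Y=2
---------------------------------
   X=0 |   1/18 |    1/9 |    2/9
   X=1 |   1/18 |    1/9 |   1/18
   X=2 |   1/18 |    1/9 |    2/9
0.0370 nats

Mutual information: I(X;Y) = H(X) + H(Y) - H(X,Y)

Marginals:
P(X) = (7/18, 2/9, 7/18), H(X) = 1.0688 nats
P(Y) = (1/6, 1/3, 1/2), H(Y) = 1.0114 nats

Joint entropy: H(X,Y) = 2.0432 nats

I(X;Y) = 1.0688 + 1.0114 - 2.0432 = 0.0370 nats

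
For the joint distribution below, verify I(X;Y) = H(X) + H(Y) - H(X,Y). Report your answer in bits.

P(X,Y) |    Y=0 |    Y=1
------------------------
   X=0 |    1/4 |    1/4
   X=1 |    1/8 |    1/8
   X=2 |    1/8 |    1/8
I(X;Y) = 0.0000 bits

Mutual information has multiple equivalent forms:
- I(X;Y) = H(X) - H(X|Y)
- I(X;Y) = H(Y) - H(Y|X)
- I(X;Y) = H(X) + H(Y) - H(X,Y)

Computing all quantities:
H(X) = 1.5000, H(Y) = 1.0000, H(X,Y) = 2.5000
H(X|Y) = 1.5000, H(Y|X) = 1.0000

Verification:
H(X) - H(X|Y) = 1.5000 - 1.5000 = 0.0000
H(Y) - H(Y|X) = 1.0000 - 1.0000 = 0.0000
H(X) + H(Y) - H(X,Y) = 1.5000 + 1.0000 - 2.5000 = 0.0000

All forms give I(X;Y) = 0.0000 bits. ✓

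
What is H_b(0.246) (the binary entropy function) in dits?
0.2423 dits

The binary entropy function is:
H(p) = -p log(p) - (1-p) log(1-p)

H(0.246) = -0.246 × log_10(0.246) - 0.754 × log_10(0.754)
H(0.246) = 0.2423 dits

Note: Binary entropy is maximized at p=0.5 (H=1 bit) and minimized at p=0 or p=1 (H=0).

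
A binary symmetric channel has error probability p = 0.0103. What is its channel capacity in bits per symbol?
0.9172 bits

For a binary symmetric channel (BSC) with error probability p:
Capacity C = 1 - H(p) bits per symbol

where H(p) = -p log₂(p) - (1-p) log₂(1-p) is the binary entropy function.

H(0.0103) = 0.0828 bits
C = 1 - 0.0828 = 0.9172 bits per symbol

This means we can reliably transmit up to 0.9172 bits of information per channel use.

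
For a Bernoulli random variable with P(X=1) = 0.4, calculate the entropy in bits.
0.9710 bits

The binary entropy function is:
H(p) = -p log(p) - (1-p) log(1-p)

H(0.4) = -0.4 × log_2(0.4) - 0.6 × log_2(0.6)
H(0.4) = 0.9710 bits

Note: Binary entropy is maximized at p=0.5 (H=1 bit) and minimized at p=0 or p=1 (H=0).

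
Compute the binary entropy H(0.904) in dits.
0.1373 dits

The binary entropy function is:
H(p) = -p log(p) - (1-p) log(1-p)

H(0.904) = -0.904 × log_10(0.904) - 0.096 × log_10(0.096)
H(0.904) = 0.1373 dits

Note: Binary entropy is maximized at p=0.5 (H=1 bit) and minimized at p=0 or p=1 (H=0).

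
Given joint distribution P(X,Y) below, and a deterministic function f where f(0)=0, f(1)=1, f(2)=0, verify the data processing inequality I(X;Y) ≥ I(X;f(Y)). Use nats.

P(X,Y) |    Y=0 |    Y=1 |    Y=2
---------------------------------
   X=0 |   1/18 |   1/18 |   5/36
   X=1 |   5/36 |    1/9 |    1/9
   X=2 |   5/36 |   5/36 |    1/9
I(X;Y) = 0.0277, I(X;f(Y)) = 0.0067, inequality holds: 0.0277 ≥ 0.0067

Data Processing Inequality: For any Markov chain X → Y → Z, we have I(X;Y) ≥ I(X;Z).

Here Z = f(Y) is a deterministic function of Y, forming X → Y → Z.

Original I(X;Y) = 0.0277 nats

After applying f:
P(X,Z) where Z=f(Y):
- P(X,Z=0) = P(X,Y=0) + P(X,Y=2)
- P(X,Z=1) = P(X,Y=1)

I(X;Z) = I(X;f(Y)) = 0.0067 nats

Verification: 0.0277 ≥ 0.0067 ✓

Information cannot be created by processing; the function f can only lose information about X.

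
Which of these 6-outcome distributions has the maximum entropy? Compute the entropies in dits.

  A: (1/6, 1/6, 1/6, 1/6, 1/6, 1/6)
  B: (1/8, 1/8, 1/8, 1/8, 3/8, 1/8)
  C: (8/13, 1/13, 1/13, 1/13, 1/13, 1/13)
A

For a discrete distribution over n outcomes, entropy is maximized by the uniform distribution.

Computing entropies:
H(A) = 0.7782 dits
H(B) = 0.7242 dits
H(C) = 0.5582 dits

The uniform distribution (where all probabilities equal 1/6) achieves the maximum entropy of log_10(6) = 0.7782 dits.

Distribution A has the highest entropy.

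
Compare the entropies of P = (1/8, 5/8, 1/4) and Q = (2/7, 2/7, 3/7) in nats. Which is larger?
Q

Computing entropies in nats:
H(P) = 0.9003
H(Q) = 1.0790

Distribution Q has higher entropy.

Intuition: The distribution closer to uniform (more spread out) has higher entropy.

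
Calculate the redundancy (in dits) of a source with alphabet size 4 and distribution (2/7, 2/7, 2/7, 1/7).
0.0150 dits

Redundancy measures how far a source is from maximum entropy:
R = H_max - H(X)

Maximum entropy for 4 symbols: H_max = log_10(4) = 0.6021 dits
Actual entropy: H(X) = 0.5871 dits
Redundancy: R = 0.6021 - 0.5871 = 0.0150 dits

This redundancy represents potential for compression: the source could be compressed by 0.0150 dits per symbol.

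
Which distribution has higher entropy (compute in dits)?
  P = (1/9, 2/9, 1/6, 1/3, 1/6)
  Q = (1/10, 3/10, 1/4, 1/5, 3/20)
Q

Computing entropies in dits:
H(P) = 0.6696
H(Q) = 0.6708

Distribution Q has higher entropy.

Intuition: The distribution closer to uniform (more spread out) has higher entropy.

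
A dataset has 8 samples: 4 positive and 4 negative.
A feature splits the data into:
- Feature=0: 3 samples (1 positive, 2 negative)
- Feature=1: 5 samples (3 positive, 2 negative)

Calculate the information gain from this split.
0.0488 bits

Information Gain = H(Y) - H(Y|Feature)

Before split:
P(positive) = 4/8 = 0.5000
H(Y) = 1.0000 bits

After split:
Feature=0: H = 0.9183 bits (weight = 3/8)
Feature=1: H = 0.9710 bits (weight = 5/8)
H(Y|Feature) = (3/8)×0.9183 + (5/8)×0.9710 = 0.9512 bits

Information Gain = 1.0000 - 0.9512 = 0.0488 bits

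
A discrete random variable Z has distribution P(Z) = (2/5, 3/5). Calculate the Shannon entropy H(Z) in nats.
0.6730 nats

Shannon entropy is H(X) = -Σ p(x) log p(x).

For P = (2/5, 3/5):
H = -2/5 × log_e(2/5) -3/5 × log_e(3/5)
H = 0.6730 nats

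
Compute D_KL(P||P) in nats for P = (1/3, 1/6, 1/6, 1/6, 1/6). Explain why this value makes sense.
0.0000 nats

KL divergence satisfies the Gibbs inequality: D_KL(P||Q) ≥ 0 for all distributions P, Q.

D_KL(P||Q) = Σ p(x) log(p(x)/q(x))
Each term is p(x) × log_e(p(x)/p(x)) = p(x) × log_e(1) = 0, so the sum is 0.
D_KL(P||Q) = 0.0000 nats

When P = Q, the KL divergence is exactly 0, as there is no 'divergence' between identical distributions.

This non-negativity is a fundamental property: relative entropy cannot be negative because it measures how different Q is from P.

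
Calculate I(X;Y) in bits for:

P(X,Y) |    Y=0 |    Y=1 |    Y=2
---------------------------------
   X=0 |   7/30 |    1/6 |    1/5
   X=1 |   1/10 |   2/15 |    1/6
0.0154 bits

Mutual information: I(X;Y) = H(X) + H(Y) - H(X,Y)

Marginals:
P(X) = (3/5, 2/5), H(X) = 0.9710 bits
P(Y) = (1/3, 3/10, 11/30), H(Y) = 1.5801 bits

Joint entropy: H(X,Y) = 2.5357 bits

I(X;Y) = 0.9710 + 1.5801 - 2.5357 = 0.0154 bits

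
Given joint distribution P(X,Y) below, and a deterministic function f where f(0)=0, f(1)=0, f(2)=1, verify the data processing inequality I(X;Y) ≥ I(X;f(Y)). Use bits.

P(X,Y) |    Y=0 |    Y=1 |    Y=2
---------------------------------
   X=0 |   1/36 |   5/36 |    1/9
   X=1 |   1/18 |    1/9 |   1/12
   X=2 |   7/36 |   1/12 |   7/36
I(X;Y) = 0.1045, I(X;f(Y)) = 0.0032, inequality holds: 0.1045 ≥ 0.0032

Data Processing Inequality: For any Markov chain X → Y → Z, we have I(X;Y) ≥ I(X;Z).

Here Z = f(Y) is a deterministic function of Y, forming X → Y → Z.

Original I(X;Y) = 0.1045 bits

After applying f:
P(X,Z) where Z=f(Y):
- P(X,Z=0) = P(X,Y=0) + P(X,Y=1)
- P(X,Z=1) = P(X,Y=2)

I(X;Z) = I(X;f(Y)) = 0.0032 bits

Verification: 0.1045 ≥ 0.0032 ✓

Information cannot be created by processing; the function f can only lose information about X.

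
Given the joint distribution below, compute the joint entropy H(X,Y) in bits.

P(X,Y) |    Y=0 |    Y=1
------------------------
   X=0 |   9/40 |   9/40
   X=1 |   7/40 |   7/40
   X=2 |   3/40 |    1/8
2.5038 bits

Joint entropy is H(X,Y) = -Σ_{x,y} p(x,y) log p(x,y).

Summing over all non-zero entries:
H(X,Y) = -[9/40·log_2(9/40) + 9/40·log_2(9/40) + 7/40·log_2(7/40) + 7/40·log_2(7/40) + 3/40·log_2(3/40) + 1/8·log_2(1/8)]
H(X,Y) = 2.5038 bits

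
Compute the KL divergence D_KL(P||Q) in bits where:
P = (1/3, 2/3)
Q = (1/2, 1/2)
0.0817 bits

KL divergence: D_KL(P||Q) = Σ p(x) log(p(x)/q(x))

Computing term by term:
  x=0: 1/3 × log_2[(1/3)/(1/2)] = 1/3 × -0.5850 = -0.1950
  x=1: 2/3 × log_2[(2/3)/(1/2)] = 2/3 × 0.4150 = 0.2767

D_KL(P||Q) = 0.0817 bits

Note: KL divergence is always non-negative and equals 0 iff P = Q.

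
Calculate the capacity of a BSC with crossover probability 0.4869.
0.0005 bits

For a binary symmetric channel (BSC) with error probability p:
Capacity C = 1 - H(p) bits per symbol

where H(p) = -p log₂(p) - (1-p) log₂(1-p) is the binary entropy function.

H(0.4869) = 0.9995 bits
C = 1 - 0.9995 = 0.0005 bits per symbol

This means we can reliably transmit up to 0.0005 bits of information per channel use.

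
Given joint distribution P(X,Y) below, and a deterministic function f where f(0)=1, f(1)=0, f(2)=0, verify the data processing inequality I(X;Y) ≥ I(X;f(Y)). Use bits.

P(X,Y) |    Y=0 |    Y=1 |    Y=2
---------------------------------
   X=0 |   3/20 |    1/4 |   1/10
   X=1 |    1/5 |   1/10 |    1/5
I(X;Y) = 0.0776, I(X;f(Y)) = 0.0079, inequality holds: 0.0776 ≥ 0.0079

Data Processing Inequality: For any Markov chain X → Y → Z, we have I(X;Y) ≥ I(X;Z).

Here Z = f(Y) is a deterministic function of Y, forming X → Y → Z.

Original I(X;Y) = 0.0776 bits

After applying f:
P(X,Z) where Z=f(Y):
- P(X,Z=0) = P(X,Y=1) + P(X,Y=2)
- P(X,Z=1) = P(X,Y=0)

I(X;Z) = I(X;f(Y)) = 0.0079 bits

Verification: 0.0776 ≥ 0.0079 ✓

Information cannot be created by processing; the function f can only lose information about X.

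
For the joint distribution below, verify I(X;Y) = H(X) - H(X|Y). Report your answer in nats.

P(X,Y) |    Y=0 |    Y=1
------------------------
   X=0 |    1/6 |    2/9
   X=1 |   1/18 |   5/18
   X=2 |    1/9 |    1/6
I(X;Y) = 0.0338 nats

Mutual information has multiple equivalent forms:
- I(X;Y) = H(X) - H(X|Y)
- I(X;Y) = H(Y) - H(Y|X)
- I(X;Y) = H(X) + H(Y) - H(X,Y)

Computing all quantities:
H(X) = 1.0893, H(Y) = 0.6365, H(X,Y) = 1.6920
H(X|Y) = 1.0555, H(Y|X) = 0.6027

Verification:
H(X) - H(X|Y) = 1.0893 - 1.0555 = 0.0338
H(Y) - H(Y|X) = 0.6365 - 0.6027 = 0.0338
H(X) + H(Y) - H(X,Y) = 1.0893 + 0.6365 - 1.6920 = 0.0338

All forms give I(X;Y) = 0.0338 nats. ✓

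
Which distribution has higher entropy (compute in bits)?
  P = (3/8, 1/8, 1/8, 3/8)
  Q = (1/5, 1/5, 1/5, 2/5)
Q

Computing entropies in bits:
H(P) = 1.8113
H(Q) = 1.9219

Distribution Q has higher entropy.

Intuition: The distribution closer to uniform (more spread out) has higher entropy.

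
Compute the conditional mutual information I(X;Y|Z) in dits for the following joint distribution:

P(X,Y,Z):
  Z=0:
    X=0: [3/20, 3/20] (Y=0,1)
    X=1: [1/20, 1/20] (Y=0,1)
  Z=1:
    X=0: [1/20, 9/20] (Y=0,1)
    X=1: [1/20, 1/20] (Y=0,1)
0.0167 dits

Conditional mutual information: I(X;Y|Z) = H(X|Z) + H(Y|Z) - H(X,Y|Z)

H(Z) = 0.2923
H(X,Z) = 0.5074 → H(X|Z) = 0.2151
H(Y,Z) = 0.5301 → H(Y|Z) = 0.2378
H(X,Y,Z) = 0.7285 → H(X,Y|Z) = 0.4362

I(X;Y|Z) = 0.2151 + 0.2378 - 0.4362 = 0.0167 dits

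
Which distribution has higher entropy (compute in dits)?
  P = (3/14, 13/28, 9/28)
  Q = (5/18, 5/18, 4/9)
Q

Computing entropies in dits:
H(P) = 0.4565
H(Q) = 0.4656

Distribution Q has higher entropy.

Intuition: The distribution closer to uniform (more spread out) has higher entropy.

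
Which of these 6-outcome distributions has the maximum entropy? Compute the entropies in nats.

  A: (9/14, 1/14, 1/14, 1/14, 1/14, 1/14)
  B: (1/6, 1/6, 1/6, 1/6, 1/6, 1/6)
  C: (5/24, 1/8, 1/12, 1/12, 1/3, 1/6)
B

For a discrete distribution over n outcomes, entropy is maximized by the uniform distribution.

Computing entropies:
H(A) = 1.2266 nats
H(B) = 1.7918 nats
H(C) = 1.6657 nats

The uniform distribution (where all probabilities equal 1/6) achieves the maximum entropy of log_e(6) = 1.7918 nats.

Distribution B has the highest entropy.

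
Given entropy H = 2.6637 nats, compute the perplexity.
14.3493

Perplexity is e^H (or exp(H) for natural log).

H = 2.6637 nats
Perplexity = e^2.6637 = 14.3493

Interpretation: The model's uncertainty is equivalent to choosing uniformly among 14.3 options.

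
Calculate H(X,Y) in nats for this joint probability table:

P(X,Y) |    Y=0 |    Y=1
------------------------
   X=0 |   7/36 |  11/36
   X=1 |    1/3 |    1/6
1.3455 nats

Joint entropy is H(X,Y) = -Σ_{x,y} p(x,y) log p(x,y).

Summing over all non-zero entries:
H(X,Y) = -[7/36·log_e(7/36) + 11/36·log_e(11/36) + 1/3·log_e(1/3) + 1/6·log_e(1/6)]
H(X,Y) = 1.3455 nats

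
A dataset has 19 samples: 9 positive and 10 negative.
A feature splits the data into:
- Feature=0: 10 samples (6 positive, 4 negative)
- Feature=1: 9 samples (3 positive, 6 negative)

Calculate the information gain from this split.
0.0520 bits

Information Gain = H(Y) - H(Y|Feature)

Before split:
P(positive) = 9/19 = 0.4737
H(Y) = 0.9980 bits

After split:
Feature=0: H = 0.9710 bits (weight = 10/19)
Feature=1: H = 0.9183 bits (weight = 9/19)
H(Y|Feature) = (10/19)×0.9710 + (9/19)×0.9183 = 0.9460 bits

Information Gain = 0.9980 - 0.9460 = 0.0520 bits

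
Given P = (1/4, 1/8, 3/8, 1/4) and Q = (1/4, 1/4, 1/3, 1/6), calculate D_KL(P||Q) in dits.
0.0256 dits

KL divergence: D_KL(P||Q) = Σ p(x) log(p(x)/q(x))

Computing term by term:
  x=0: 1/4 × log_10[(1/4)/(1/4)] = 1/4 × 0.0000 = 0.0000
  x=1: 1/8 × log_10[(1/8)/(1/4)] = 1/8 × -0.3010 = -0.0376
  x=2: 3/8 × log_10[(3/8)/(1/3)] = 3/8 × 0.0512 = 0.0192
  x=3: 1/4 × log_10[(1/4)/(1/6)] = 1/4 × 0.1761 = 0.0440

D_KL(P||Q) = 0.0256 dits

Note: KL divergence is always non-negative and equals 0 iff P = Q.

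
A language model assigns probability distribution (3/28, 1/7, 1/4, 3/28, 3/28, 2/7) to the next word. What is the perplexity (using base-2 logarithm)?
5.4763

Perplexity is 2^H (or exp(H) for natural log).

First, H = -Σ p log p = 2.4532 bits
Perplexity = 2^2.4532 = 5.4763

Interpretation: The model's uncertainty is equivalent to choosing uniformly among 5.5 options.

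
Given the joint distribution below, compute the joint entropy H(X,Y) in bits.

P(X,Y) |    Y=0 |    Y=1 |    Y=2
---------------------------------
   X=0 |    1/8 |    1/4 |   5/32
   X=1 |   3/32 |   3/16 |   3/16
2.5192 bits

Joint entropy is H(X,Y) = -Σ_{x,y} p(x,y) log p(x,y).

Summing over all non-zero entries:
H(X,Y) = -[1/8·log_2(1/8) + 1/4·log_2(1/4) + 5/32·log_2(5/32) + 3/32·log_2(3/32) + 3/16·log_2(3/16) + 3/16·log_2(3/16)]
H(X,Y) = 2.5192 bits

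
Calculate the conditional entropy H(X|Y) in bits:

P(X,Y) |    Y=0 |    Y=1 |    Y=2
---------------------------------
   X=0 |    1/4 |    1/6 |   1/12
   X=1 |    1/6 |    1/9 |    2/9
0.9326 bits

Using the chain rule: H(X|Y) = H(X,Y) - H(Y)

First, compute H(X,Y) = 2.4948 bits

Marginal P(Y) = (5/12, 5/18, 11/36)
H(Y) = 1.5622 bits

H(X|Y) = H(X,Y) - H(Y) = 2.4948 - 1.5622 = 0.9326 bits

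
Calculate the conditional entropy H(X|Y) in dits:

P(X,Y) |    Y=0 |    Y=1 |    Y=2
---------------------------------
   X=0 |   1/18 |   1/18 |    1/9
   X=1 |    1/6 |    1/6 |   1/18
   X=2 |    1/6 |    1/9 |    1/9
0.4433 dits

Using the chain rule: H(X|Y) = H(X,Y) - H(Y)

First, compute H(X,Y) = 0.9164 dits

Marginal P(Y) = (7/18, 1/3, 5/18)
H(Y) = 0.4731 dits

H(X|Y) = H(X,Y) - H(Y) = 0.9164 - 0.4731 = 0.4433 dits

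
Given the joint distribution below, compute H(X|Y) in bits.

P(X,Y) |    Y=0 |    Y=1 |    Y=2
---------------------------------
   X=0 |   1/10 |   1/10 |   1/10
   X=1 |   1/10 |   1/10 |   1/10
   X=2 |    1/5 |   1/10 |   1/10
1.5510 bits

Using the chain rule: H(X|Y) = H(X,Y) - H(Y)

First, compute H(X,Y) = 3.1219 bits

Marginal P(Y) = (2/5, 3/10, 3/10)
H(Y) = 1.5710 bits

H(X|Y) = H(X,Y) - H(Y) = 3.1219 - 1.5710 = 1.5510 bits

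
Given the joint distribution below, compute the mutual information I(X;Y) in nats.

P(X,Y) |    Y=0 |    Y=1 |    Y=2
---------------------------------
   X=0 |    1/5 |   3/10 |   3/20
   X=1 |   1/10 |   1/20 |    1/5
0.0739 nats

Mutual information: I(X;Y) = H(X) + H(Y) - H(X,Y)

Marginals:
P(X) = (13/20, 7/20), H(X) = 0.6474 nats
P(Y) = (3/10, 7/20, 7/20), H(Y) = 1.0961 nats

Joint entropy: H(X,Y) = 1.6696 nats

I(X;Y) = 0.6474 + 1.0961 - 1.6696 = 0.0739 nats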